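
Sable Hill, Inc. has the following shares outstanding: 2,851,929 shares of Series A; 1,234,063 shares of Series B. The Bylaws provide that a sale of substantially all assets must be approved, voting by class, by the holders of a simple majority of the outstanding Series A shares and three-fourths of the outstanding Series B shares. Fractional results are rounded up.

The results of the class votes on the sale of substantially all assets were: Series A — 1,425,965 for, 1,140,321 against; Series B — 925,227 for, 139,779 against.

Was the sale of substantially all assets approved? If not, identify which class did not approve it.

Series A: a majority of 2851929 is 1425965; 1,425,965 required, 1,425,965 in favor — approved.
Series B: 3/4 of 1234063 = 925547.25, rounded up to 925548; 925,548 required, 925,227 in favor — not approved.

Not approved — the Series B shares did not give the required vote.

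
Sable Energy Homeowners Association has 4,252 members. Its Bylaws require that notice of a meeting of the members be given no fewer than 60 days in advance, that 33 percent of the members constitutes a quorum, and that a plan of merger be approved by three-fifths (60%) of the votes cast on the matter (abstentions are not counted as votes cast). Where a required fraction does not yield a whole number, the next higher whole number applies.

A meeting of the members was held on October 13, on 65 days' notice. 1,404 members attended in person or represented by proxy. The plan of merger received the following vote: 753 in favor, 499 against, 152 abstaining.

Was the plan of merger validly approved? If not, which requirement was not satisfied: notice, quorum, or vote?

Valid — all requirements satisfied.

Notice: 65 days given; 60 required. Satisfied.
Quorum: 33% of 4,252 = 1,403.16, rounded up to 1,404; 1,404 present. Satisfied.
Vote: requires three-fifths of the votes cast (1,404 − 152 abstaining = 1,252); 3/5 of 1252 = 751.20, rounded up to 752, so 752 needed; 753 in favor. Satisfied.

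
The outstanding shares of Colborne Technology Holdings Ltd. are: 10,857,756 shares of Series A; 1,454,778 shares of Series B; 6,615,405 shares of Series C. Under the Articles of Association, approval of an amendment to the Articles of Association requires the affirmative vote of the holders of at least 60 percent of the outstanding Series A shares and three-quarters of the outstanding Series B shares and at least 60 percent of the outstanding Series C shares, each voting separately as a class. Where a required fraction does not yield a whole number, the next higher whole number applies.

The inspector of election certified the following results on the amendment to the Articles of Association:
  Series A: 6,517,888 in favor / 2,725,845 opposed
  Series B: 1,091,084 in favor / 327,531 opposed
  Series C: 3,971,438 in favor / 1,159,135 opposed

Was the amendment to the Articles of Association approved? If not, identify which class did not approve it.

Series A: 3/5 of 10857756 = 6514653.60, rounded up to 6514654; 6,514,654 required, 6,517,888 in favor — approved.
Series B: 3/4 of 1454778 = 1091083.50, rounded up to 1091084; 1,091,084 required, 1,091,084 in favor — approved.
Series C: 3/5 of 6615405 = 3969243; 3,969,243 required, 3,971,438 in favor — approved.

Approved — every class gave the required vote.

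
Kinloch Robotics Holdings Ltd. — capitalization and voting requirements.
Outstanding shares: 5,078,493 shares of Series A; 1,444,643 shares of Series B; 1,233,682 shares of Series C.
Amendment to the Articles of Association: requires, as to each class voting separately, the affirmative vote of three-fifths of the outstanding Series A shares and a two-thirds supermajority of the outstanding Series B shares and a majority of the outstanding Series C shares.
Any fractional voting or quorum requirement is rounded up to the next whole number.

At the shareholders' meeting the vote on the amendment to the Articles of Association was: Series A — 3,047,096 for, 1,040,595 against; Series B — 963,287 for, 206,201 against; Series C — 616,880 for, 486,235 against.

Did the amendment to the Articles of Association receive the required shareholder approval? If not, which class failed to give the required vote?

Series A: 3/5 of 5078493 = 3047095.80, rounded up to 3047096; 3,047,096 required, 3,047,096 in favor — approved.
Series B: 2/3 of 1444643 = 963095.33, rounded up to 963096; 963,096 required, 963,287 in favor — approved.
Series C: a majority of 1233682 is 616842; 616,842 required, 616,880 in favor — approved.

Approved — every class gave the required vote.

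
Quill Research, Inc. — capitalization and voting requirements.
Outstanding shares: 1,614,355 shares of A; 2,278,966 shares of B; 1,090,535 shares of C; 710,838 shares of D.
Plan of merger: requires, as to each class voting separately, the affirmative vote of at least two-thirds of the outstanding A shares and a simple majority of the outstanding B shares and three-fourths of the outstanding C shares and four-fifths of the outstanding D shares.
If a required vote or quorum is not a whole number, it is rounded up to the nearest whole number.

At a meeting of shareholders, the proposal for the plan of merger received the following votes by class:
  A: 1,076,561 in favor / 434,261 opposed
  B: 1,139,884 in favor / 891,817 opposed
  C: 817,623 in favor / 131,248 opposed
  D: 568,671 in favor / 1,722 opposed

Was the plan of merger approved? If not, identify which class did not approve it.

A: 2/3 of 1614355 = 1076236.67, rounded up to 1076237; 1,076,237 required, 1,076,561 in favor — approved.
B: a majority of 2278966 is 1139484; 1,139,484 required, 1,139,884 in favor — approved.
C: 3/4 of 1090535 = 817901.25, rounded up to 817902; 817,902 required, 817,623 in favor — not approved.
D: 4/5 of 710838 = 568670.40, rounded up to 568671; 568,671 required, 568,671 in favor — approved.

Not approved — the C shares did not give the required vote.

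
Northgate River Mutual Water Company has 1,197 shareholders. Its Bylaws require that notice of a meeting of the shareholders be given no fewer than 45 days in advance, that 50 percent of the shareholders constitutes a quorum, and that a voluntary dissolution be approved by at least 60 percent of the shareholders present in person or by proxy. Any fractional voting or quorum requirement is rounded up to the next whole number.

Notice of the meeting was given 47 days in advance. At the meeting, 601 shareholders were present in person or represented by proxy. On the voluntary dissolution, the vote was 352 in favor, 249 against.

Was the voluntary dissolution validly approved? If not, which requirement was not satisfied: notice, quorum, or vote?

Invalid — vote requirement not satisfied.

Notice: 47 days given; 45 required. Satisfied.
Quorum: 50% of 1,197 = 598.50, rounded up to 599; 601 present. Satisfied.
Vote: requires three-fifths of those present (601); 3/5 of 601 = 360.60, rounded up to 361, so 361 needed; 352 in favor. Not satisfied.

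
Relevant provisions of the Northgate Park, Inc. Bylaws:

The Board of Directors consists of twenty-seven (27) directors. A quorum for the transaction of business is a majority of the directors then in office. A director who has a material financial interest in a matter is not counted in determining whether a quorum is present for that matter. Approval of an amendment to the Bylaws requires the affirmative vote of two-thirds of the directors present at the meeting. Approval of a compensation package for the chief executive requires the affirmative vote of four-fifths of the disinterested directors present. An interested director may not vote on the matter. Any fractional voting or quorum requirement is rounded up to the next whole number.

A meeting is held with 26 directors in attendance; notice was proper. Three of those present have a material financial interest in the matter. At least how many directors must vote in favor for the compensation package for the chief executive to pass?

19

The compensation package for the chief executive requires four-fifths of the disinterested directors present (26 − 3 = 23).
4/5 of 23 = 18.40, rounded up to 19.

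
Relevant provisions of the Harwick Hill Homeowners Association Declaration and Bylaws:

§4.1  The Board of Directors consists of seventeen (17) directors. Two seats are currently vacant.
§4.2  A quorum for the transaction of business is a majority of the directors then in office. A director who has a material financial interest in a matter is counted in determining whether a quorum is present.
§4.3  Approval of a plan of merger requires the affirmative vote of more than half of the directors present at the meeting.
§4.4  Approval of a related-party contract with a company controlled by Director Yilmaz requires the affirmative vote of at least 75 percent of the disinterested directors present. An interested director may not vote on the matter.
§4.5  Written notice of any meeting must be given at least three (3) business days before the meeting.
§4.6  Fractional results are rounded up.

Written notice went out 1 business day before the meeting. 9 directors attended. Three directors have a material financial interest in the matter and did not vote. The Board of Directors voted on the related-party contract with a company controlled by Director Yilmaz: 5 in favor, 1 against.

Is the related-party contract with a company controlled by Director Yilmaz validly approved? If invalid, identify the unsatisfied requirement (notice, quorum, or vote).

Notice: 1 business day given; 3 required (1 < 3). Not satisfied.
Quorum: 9 present (interested directors count toward quorum); quorum is 8. Satisfied.
Vote: the related-party contract with a company controlled by Director Yilmaz requires three-fourths of the disinterested directors present (9 − 3 = 6). 3/4 of 6 = 4.50, rounded up to 5, so 5 affirmative votes are needed; 5 voted in favor. Satisfied.

Invalid — notice requirement not satisfied.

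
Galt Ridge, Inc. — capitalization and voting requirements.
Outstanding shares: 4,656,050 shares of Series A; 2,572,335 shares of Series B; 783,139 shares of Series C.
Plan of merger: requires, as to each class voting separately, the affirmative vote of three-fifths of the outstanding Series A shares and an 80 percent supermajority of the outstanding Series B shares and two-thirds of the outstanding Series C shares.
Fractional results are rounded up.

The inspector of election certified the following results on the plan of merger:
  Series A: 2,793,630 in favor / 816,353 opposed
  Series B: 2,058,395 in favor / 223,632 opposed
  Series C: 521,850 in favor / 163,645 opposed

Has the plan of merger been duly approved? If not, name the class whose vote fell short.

Series A: 3/5 of 4656050 = 2793630; 2,793,630 required, 2,793,630 in favor — approved.
Series B: 4/5 of 2572335 = 2057868; 2,057,868 required, 2,058,395 in favor — approved.
Series C: 2/3 of 783139 = 522092.67, rounded up to 522093; 522,093 required, 521,850 in favor — not approved.

Not approved — the Series C shares did not give the required vote.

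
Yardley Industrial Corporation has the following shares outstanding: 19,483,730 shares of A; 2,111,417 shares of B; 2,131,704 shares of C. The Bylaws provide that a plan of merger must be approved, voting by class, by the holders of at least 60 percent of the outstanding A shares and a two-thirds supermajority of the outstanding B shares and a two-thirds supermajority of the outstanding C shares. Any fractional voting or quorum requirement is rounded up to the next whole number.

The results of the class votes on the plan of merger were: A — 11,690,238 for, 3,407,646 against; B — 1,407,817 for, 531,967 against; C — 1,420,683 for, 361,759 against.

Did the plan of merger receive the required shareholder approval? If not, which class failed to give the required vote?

Not approved — the C shares did not give the required vote.

A: 3/5 of 19483730 = 11690238; 11,690,238 required, 11,690,238 in favor — approved.
B: 2/3 of 2111417 = 1407611.33, rounded up to 1407612; 1,407,612 required, 1,407,817 in favor — approved.
C: 2/3 of 2131704 = 1421136; 1,421,136 required, 1,420,683 in favor — not approved.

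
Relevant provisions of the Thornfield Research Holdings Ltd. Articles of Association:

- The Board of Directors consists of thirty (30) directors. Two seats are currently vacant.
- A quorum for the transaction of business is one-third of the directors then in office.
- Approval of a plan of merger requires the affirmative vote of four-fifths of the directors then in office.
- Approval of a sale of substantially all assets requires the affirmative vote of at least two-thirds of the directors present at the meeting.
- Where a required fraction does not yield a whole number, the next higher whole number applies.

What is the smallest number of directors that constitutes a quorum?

1/3 of 28 = 9.33, rounded up to 10.

10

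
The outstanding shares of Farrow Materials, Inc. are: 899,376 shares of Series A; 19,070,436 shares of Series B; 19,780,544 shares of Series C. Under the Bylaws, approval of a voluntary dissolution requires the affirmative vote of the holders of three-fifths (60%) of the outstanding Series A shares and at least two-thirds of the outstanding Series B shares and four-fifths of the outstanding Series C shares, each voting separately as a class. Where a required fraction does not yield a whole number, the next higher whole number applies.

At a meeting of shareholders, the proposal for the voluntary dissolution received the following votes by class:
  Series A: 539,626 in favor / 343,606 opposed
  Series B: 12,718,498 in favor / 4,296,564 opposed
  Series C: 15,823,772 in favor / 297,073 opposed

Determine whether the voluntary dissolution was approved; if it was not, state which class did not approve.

Not approved — the Series C shares did not give the required vote.

Series A: 3/5 of 899376 = 539625.60, rounded up to 539626; 539,626 required, 539,626 in favor — approved.
Series B: 2/3 of 19070436 = 12713624; 12,713,624 required, 12,718,498 in favor — approved.
Series C: 4/5 of 19780544 = 15824435.20, rounded up to 15824436; 15,824,436 required, 15,823,772 in favor — not approved.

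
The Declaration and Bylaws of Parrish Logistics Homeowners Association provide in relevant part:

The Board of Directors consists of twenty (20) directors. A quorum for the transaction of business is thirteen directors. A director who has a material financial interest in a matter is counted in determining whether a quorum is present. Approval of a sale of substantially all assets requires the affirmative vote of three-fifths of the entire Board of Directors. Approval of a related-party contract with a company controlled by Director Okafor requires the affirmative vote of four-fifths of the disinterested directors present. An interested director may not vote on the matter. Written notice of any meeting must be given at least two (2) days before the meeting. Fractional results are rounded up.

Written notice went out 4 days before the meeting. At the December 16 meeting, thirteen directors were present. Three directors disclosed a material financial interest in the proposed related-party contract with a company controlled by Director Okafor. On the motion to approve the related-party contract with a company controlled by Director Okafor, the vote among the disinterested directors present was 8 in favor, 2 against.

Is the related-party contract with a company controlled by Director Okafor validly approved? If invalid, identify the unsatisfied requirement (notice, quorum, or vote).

Notice: 4 days given; 2 required (4 ≥ 2). Satisfied.
Quorum: 13 present (interested directors count toward quorum); quorum is 13. Satisfied.
Vote: the related-party contract with a company controlled by Director Okafor requires four-fifths of the disinterested directors present (13 − 3 = 10). 4/5 of 10 = 8, so 8 affirmative votes are needed; 8 voted in favor. Satisfied.

Valid — all requirements satisfied.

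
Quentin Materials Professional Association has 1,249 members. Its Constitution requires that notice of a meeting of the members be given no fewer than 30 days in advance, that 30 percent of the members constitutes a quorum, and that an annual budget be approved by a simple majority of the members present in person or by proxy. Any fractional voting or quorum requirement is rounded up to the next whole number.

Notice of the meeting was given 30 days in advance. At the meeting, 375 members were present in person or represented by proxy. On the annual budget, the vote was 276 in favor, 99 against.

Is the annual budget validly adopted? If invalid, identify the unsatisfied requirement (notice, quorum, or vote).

Notice: 30 days given; 30 required. Satisfied.
Quorum: 30% of 1,249 = 374.70, rounded up to 375; 375 present. Satisfied.
Vote: requires a majority of those present (375); a majority of 375 is 188, so 188 needed; 276 in favor. Satisfied.

Valid — all requirements satisfied.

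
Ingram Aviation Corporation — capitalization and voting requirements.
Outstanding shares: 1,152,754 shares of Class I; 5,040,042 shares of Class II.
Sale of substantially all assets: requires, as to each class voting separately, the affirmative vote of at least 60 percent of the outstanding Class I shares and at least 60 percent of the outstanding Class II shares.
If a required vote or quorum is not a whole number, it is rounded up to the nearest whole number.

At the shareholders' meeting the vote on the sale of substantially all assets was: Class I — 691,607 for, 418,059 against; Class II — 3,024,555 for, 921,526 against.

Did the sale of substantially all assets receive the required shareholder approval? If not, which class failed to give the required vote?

Class I: 3/5 of 1152754 = 691652.40, rounded up to 691653; 691,653 required, 691,607 in favor — not approved.
Class II: 3/5 of 5040042 = 3024025.20, rounded up to 3024026; 3,024,026 required, 3,024,555 in favor — approved.

Not approved — the Class I shares did not give the required vote.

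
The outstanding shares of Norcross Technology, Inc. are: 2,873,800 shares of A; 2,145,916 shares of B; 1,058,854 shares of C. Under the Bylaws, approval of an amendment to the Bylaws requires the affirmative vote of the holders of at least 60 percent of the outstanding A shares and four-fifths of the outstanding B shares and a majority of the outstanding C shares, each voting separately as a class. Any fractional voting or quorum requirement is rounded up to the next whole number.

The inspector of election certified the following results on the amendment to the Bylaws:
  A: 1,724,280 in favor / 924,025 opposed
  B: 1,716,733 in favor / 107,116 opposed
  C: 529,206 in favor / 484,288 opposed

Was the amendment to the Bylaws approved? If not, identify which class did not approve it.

A: 3/5 of 2873800 = 1724280; 1,724,280 required, 1,724,280 in favor — approved.
B: 4/5 of 2145916 = 1716732.80, rounded up to 1716733; 1,716,733 required, 1,716,733 in favor — approved.
C: a majority of 1058854 is 529428; 529,428 required, 529,206 in favor — not approved.

Not approved — the C shares did not give the required vote.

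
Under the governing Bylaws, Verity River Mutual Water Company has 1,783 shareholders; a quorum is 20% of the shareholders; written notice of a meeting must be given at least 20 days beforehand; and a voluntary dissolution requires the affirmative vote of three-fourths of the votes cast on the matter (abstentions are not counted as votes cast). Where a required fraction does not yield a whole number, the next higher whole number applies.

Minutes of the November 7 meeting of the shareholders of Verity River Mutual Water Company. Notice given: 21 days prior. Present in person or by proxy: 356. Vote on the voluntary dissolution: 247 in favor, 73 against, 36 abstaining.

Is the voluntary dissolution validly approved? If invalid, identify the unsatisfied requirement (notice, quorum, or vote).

Invalid — quorum requirement not satisfied.

Notice: 21 days given; 20 required. Satisfied.
Quorum: 20% of 1,783 = 356.60, rounded up to 357; 356 present. Not satisfied.
Vote: requires three-fourths of the votes cast (356 − 36 abstaining = 320); 3/4 of 320 = 240, so 240 needed; 247 in favor. Satisfied.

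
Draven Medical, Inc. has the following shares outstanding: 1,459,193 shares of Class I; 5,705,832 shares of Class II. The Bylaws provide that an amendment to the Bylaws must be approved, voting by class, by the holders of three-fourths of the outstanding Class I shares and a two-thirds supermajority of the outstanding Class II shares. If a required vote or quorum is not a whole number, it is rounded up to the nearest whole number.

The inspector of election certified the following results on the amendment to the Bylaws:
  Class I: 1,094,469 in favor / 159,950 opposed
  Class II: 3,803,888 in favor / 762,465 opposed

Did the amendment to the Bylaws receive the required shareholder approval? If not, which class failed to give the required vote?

Class I: 3/4 of 1459193 = 1094394.75, rounded up to 1094395; 1,094,395 required, 1,094,469 in favor — approved.
Class II: 2/3 of 5705832 = 3803888; 3,803,888 required, 3,803,888 in favor — approved.

Approved — every class gave the required vote.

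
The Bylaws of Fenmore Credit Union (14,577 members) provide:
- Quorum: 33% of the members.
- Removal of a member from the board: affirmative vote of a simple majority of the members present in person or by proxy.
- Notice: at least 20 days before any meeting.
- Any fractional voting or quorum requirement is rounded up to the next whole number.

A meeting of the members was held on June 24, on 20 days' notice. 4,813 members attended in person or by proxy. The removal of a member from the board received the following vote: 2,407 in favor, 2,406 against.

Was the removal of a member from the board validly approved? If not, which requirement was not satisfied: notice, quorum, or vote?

Notice: 20 days given; 20 required. Satisfied.
Quorum: 33% of 14,577 = 4,810.41, rounded up to 4,811; 4,813 present. Satisfied.
Vote: requires a majority of those present (4,813); a majority of 4813 is 2407, so 2,407 needed; 2,407 in favor. Satisfied.

Valid — all requirements satisfied.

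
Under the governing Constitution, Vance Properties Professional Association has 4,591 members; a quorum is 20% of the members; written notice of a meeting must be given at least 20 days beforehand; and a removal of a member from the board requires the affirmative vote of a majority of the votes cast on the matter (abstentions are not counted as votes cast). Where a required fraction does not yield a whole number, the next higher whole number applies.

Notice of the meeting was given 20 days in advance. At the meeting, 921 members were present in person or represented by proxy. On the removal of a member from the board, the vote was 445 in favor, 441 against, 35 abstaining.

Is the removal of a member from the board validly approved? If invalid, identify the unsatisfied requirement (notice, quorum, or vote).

Notice: 20 days given; 20 required. Satisfied.
Quorum: 20% of 4,591 = 918.20, rounded up to 919; 921 present. Satisfied.
Vote: requires a majority of the votes cast (921 − 35 abstaining = 886); a majority of 886 is 444, so 444 needed; 445 in favor. Satisfied.

Valid — all requirements satisfied.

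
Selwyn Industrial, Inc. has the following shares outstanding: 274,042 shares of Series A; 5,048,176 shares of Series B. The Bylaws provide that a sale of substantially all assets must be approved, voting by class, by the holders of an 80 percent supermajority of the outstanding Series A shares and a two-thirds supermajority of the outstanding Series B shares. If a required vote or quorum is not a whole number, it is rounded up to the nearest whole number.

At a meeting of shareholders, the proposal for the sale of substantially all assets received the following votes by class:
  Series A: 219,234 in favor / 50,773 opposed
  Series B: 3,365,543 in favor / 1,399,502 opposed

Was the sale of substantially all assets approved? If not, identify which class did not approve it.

Series A: 4/5 of 274042 = 219233.60, rounded up to 219234; 219,234 required, 219,234 in favor — approved.
Series B: 2/3 of 5048176 = 3365450.67, rounded up to 3365451; 3,365,451 required, 3,365,543 in favor — approved.

Approved — every class gave the required vote.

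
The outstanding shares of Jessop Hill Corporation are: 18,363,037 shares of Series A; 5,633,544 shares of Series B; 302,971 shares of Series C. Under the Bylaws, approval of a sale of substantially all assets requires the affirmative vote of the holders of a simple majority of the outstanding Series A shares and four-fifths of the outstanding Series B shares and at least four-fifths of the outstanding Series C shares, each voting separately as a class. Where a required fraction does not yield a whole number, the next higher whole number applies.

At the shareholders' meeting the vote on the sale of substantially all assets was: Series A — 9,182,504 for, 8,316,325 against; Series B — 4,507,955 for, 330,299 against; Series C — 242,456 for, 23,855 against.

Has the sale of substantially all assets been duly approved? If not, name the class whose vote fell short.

Series A: a majority of 18363037 is 9181519; 9,181,519 required, 9,182,504 in favor — approved.
Series B: 4/5 of 5633544 = 4506835.20, rounded up to 4506836; 4,506,836 required, 4,507,955 in favor — approved.
Series C: 4/5 of 302971 = 242376.80, rounded up to 242377; 242,377 required, 242,456 in favor — approved.

Approved — every class gave the required vote.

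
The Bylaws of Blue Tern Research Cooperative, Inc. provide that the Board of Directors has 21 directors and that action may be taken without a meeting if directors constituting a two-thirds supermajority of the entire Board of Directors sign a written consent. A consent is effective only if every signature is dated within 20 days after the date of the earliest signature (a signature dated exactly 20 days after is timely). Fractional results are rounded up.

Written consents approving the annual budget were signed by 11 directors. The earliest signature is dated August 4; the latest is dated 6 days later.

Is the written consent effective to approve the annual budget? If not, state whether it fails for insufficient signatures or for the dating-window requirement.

Signatures required: a two-thirds supermajority of 21 — 2/3 of 21 = 14, so 14 needed; 11 signed. Insufficient.
Dating window: the latest signature is 6 days after the earliest; the limit is 20 days. Within the window.

Not effective — insufficient signatures.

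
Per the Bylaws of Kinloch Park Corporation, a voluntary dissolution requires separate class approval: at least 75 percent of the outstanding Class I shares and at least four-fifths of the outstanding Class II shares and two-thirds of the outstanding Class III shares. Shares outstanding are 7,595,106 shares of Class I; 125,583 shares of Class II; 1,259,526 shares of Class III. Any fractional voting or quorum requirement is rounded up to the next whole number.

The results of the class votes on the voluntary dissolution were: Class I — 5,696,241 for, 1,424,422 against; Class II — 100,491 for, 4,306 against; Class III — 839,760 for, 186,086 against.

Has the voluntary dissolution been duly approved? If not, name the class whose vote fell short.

Not approved — the Class I shares did not give the required vote.

Class I: 3/4 of 7595106 = 5696329.50, rounded up to 5696330; 5,696,330 required, 5,696,241 in favor — not approved.
Class II: 4/5 of 125583 = 100466.40, rounded up to 100467; 100,467 required, 100,491 in favor — approved.
Class III: 2/3 of 1259526 = 839684; 839,684 required, 839,760 in favor — approved.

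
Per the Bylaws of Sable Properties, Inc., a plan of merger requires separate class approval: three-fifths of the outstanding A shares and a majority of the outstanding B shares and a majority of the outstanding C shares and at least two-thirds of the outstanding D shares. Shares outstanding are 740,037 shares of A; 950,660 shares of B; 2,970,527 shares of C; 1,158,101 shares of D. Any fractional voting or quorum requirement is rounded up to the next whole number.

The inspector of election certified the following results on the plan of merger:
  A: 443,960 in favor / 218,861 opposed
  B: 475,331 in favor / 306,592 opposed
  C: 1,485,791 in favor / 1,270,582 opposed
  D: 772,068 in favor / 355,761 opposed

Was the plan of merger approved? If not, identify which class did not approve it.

A: 3/5 of 740037 = 444022.20, rounded up to 444023; 444,023 required, 443,960 in favor — not approved.
B: a majority of 950660 is 475331; 475,331 required, 475,331 in favor — approved.
C: a majority of 2970527 is 1485264; 1,485,264 required, 1,485,791 in favor — approved.
D: 2/3 of 1158101 = 772067.33, rounded up to 772068; 772,068 required, 772,068 in favor — approved.

Not approved — the A shares did not give the required vote.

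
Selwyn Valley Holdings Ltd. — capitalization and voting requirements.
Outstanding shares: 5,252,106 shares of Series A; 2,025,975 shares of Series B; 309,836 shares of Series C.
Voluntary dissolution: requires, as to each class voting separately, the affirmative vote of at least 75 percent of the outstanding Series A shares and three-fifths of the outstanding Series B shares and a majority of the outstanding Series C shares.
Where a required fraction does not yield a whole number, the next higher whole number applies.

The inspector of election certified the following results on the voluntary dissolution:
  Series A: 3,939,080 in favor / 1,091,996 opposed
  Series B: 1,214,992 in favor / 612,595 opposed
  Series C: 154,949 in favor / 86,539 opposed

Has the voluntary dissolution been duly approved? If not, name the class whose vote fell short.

Series A: 3/4 of 5252106 = 3939079.50, rounded up to 3939080; 3,939,080 required, 3,939,080 in favor — approved.
Series B: 3/5 of 2025975 = 1215585; 1,215,585 required, 1,214,992 in favor — not approved.
Series C: a majority of 309836 is 154919; 154,919 required, 154,949 in favor — approved.

Not approved — the Series B shares did not give the required vote.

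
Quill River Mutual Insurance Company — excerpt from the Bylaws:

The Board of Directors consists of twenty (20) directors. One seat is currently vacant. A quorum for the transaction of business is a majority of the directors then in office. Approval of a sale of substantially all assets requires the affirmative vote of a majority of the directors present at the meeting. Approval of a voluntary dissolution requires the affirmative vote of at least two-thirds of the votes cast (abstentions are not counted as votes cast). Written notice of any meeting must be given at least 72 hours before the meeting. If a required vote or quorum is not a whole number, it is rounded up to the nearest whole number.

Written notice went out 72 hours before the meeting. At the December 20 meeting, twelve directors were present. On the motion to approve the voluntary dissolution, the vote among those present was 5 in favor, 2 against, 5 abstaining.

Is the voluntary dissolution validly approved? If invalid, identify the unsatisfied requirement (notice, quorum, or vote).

Valid — all requirements satisfied.

Notice: 72 hours given; 72 required (72 ≥ 72). Satisfied.
Quorum: 12 present; quorum is 10. Satisfied.
Vote: the voluntary dissolution requires two-thirds of the votes cast (12 present − 5 abstaining = 7). 2/3 of 7 = 4.67, rounded up to 5, so 5 affirmative votes are needed; 5 voted in favor. Satisfied.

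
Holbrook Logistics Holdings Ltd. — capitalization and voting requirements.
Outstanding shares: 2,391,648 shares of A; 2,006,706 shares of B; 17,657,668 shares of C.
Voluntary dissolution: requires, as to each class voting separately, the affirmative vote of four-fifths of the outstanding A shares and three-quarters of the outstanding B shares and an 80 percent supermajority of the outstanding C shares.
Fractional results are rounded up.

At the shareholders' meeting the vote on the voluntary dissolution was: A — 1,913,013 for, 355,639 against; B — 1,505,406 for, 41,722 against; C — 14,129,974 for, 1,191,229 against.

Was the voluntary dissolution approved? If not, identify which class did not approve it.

Not approved — the A shares did not give the required vote.

A: 4/5 of 2391648 = 1913318.40, rounded up to 1913319; 1,913,319 required, 1,913,013 in favor — not approved.
B: 3/4 of 2006706 = 1505029.50, rounded up to 1505030; 1,505,030 required, 1,505,406 in favor — approved.
C: 4/5 of 17657668 = 14126134.40, rounded up to 14126135; 14,126,135 required, 14,129,974 in favor — approved.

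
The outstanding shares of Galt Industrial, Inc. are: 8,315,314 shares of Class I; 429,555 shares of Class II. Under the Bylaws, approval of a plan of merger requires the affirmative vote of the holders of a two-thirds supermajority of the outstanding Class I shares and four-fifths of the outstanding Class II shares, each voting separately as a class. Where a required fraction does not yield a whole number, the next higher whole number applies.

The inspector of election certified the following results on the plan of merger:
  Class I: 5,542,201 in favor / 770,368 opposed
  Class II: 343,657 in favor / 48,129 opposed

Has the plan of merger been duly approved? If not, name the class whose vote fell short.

Not approved — the Class I shares did not give the required vote.

Class I: 2/3 of 8315314 = 5543542.67, rounded up to 5543543; 5,543,543 required, 5,542,201 in favor — not approved.
Class II: 4/5 of 429555 = 343644; 343,644 required, 343,657 in favor — approved.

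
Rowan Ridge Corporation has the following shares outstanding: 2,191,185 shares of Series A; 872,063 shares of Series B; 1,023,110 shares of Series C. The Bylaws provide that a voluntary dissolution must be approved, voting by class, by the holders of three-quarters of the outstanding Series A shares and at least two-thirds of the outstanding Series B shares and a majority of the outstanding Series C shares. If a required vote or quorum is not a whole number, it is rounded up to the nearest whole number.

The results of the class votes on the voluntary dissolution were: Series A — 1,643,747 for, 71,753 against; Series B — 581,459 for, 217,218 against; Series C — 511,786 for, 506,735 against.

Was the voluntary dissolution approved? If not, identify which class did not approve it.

Approved — every class gave the required vote.

Series A: 3/4 of 2191185 = 1643388.75, rounded up to 1643389; 1,643,389 required, 1,643,747 in favor — approved.
Series B: 2/3 of 872063 = 581375.33, rounded up to 581376; 581,376 required, 581,459 in favor — approved.
Series C: a majority of 1023110 is 511556; 511,556 required, 511,786 in favor — approved.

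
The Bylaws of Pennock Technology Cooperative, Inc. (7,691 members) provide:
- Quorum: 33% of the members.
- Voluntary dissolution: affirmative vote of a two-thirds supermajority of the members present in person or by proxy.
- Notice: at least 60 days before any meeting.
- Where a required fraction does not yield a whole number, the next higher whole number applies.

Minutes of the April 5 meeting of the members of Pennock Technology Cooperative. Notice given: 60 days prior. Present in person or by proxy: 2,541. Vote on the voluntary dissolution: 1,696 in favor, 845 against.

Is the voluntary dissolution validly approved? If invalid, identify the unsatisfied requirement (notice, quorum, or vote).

Notice: 60 days given; 60 required. Satisfied.
Quorum: 33% of 7,691 = 2,538.03, rounded up to 2,539; 2,541 present. Satisfied.
Vote: requires two-thirds of those present (2,541); 2/3 of 2541 = 1694, so 1,694 needed; 1,696 in favor. Satisfied.

Valid — all requirements satisfied.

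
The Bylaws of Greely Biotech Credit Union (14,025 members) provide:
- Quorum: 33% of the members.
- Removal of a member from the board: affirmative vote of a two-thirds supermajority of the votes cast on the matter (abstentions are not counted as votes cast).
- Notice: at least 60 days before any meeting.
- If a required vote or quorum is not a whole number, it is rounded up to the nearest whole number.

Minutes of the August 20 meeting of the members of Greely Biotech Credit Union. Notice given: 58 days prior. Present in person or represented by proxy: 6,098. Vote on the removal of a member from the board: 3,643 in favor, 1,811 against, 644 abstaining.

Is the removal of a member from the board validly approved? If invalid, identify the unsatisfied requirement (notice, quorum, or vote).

Notice: 58 days given; 60 required. Not satisfied.
Quorum: 33% of 14,025 = 4,628.25, rounded up to 4,629; 6,098 present. Satisfied.
Vote: requires two-thirds of the votes cast (6,098 − 644 abstaining = 5,454); 2/3 of 5454 = 3636, so 3,636 needed; 3,643 in favor. Satisfied.

Invalid — notice requirement not satisfied.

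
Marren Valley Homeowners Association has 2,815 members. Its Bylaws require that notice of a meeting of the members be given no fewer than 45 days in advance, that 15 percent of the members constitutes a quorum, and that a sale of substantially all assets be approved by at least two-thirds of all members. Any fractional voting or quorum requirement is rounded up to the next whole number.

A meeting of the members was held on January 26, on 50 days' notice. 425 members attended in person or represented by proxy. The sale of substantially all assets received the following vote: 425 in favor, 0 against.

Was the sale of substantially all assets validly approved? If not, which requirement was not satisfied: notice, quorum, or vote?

Notice: 50 days given; 45 required. Satisfied.
Quorum: 15% of 2,815 = 422.25, rounded up to 423; 425 present. Satisfied.
Vote: requires two-thirds of all members (2,815); 2/3 of 2815 = 1876.67, rounded up to 1877, so 1,877 needed; 425 in favor. Not satisfied.

Invalid — vote requirement not satisfied.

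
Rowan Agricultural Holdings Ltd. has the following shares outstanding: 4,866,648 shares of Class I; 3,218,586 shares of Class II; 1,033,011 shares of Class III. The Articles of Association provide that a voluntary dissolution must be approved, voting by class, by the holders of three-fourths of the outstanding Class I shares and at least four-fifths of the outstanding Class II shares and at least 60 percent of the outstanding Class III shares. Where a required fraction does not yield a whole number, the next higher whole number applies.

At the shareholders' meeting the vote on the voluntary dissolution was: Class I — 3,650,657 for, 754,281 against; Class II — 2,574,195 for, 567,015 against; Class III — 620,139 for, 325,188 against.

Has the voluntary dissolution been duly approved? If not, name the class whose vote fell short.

Not approved — the Class II shares did not give the required vote.

Class I: 3/4 of 4866648 = 3649986; 3,649,986 required, 3,650,657 in favor — approved.
Class II: 4/5 of 3218586 = 2574868.80, rounded up to 2574869; 2,574,869 required, 2,574,195 in favor — not approved.
Class III: 3/5 of 1033011 = 619806.60, rounded up to 619807; 619,807 required, 620,139 in favor — approved.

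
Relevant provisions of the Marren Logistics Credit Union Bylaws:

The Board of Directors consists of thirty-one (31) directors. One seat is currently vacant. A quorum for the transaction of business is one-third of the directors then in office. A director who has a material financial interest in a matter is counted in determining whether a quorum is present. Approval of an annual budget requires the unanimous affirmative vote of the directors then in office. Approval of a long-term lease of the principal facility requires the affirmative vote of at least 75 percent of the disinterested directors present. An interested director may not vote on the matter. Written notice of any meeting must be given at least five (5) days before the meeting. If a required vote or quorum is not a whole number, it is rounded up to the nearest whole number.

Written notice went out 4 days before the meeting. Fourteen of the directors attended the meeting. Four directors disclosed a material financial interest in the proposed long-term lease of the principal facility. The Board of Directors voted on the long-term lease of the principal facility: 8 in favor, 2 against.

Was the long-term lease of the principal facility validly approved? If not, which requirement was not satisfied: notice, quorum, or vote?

Invalid — notice requirement not satisfied.

Notice: 4 days given; 5 required (4 < 5). Not satisfied.
Quorum: 14 present (interested directors count toward quorum); quorum is 10. Satisfied.
Vote: the long-term lease of the principal facility requires three-fourths of the disinterested directors present (14 − 4 = 10). 3/4 of 10 = 7.50, rounded up to 8, so 8 affirmative votes are needed; 8 voted in favor. Satisfied.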